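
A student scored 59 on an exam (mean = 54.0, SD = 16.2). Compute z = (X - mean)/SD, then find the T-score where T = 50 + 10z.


z = (X - mean) / SD = (59 - 54.0) / 16.2
z = 5.0 / 16.2
z = 0.3086
T-score = T = 50 + 10z
Carry z at full precision (z = 5.0 / 16.2) into the conversion:
T-score = 50 + 10 * (5.0 / 16.2) = 50 + 50 / 16.2
T-score = 50 + 3.0864
T-score = 53.0864

53.0864


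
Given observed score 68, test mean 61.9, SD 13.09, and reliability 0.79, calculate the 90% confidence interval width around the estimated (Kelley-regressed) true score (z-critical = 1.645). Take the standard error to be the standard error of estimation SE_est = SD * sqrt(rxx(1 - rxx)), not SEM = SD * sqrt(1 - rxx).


True score estimate = 0.79*68 + 0.21*61.9 = 66.719
SE_est = SD * sqrt(rxx * (1 - rxx)) = 13.09 * sqrt(0.79 * 0.21) = 13.09 * sqrt(0.1659) = 5.331665
CI = T_est +/- z * SE_est, so width = 2 * z * SE_est = 2 * 1.645 * 5.331665
Width = 17.5412

17.5412


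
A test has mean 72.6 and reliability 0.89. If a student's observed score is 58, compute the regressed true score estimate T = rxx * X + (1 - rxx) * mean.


T_est = rxx * X + (1 - rxx) * mean
T_est = 0.89 * 58 + 0.11 * 72.6
T_est = 51.62 + 7.986
T_est = 59.606

59.606


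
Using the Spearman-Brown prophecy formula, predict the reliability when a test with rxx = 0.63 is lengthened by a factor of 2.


r_new = (n * rxx) / (1 + (n-1) * rxx)
r_new = (2 * 0.63) / (1 + 1 * 0.63)
r_new = 1.26 / 1.63
r_new = 0.773

0.773


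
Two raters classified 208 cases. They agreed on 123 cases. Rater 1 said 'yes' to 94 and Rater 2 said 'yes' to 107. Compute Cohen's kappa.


P_o = 123/208 = 0.591346
P_e = (94*107 + 114*101) / 43264 = 0.498613
kappa = (P_o - P_e) / (1 - P_e)
kappa = (0.591346 - 0.498613) / (1 - 0.498613)
kappa = 0.185

0.185


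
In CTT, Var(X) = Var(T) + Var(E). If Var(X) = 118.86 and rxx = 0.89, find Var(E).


var_true = rxx * var_obs = 0.89 * 118.86 = 105.7854
var_error = var_obs - var_true
var_error = 118.86 - 105.7854
var_error = 13.0746

13.0746


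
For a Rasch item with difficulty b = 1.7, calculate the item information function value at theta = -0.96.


P = 1/(1+exp(-(-0.96-1.7))) = 0.0654
I = P*(1-P) = 0.0654 * 0.9346
I = 0.0611

0.0611


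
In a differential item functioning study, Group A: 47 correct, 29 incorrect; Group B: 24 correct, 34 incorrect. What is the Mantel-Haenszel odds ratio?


Odds_A = 47/29 = 1.6207
Odds_B = 24/34 = 0.7059
OR = Odds_A / Odds_B = 1.6207 / 0.7059
Exactly, OR = (47 * 34) / (29 * 24) = 1598 / 696
OR = 2.296

2.296


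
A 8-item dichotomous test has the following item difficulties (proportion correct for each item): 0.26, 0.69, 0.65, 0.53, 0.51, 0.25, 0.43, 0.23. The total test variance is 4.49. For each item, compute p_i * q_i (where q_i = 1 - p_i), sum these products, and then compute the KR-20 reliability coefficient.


For each item, compute p_i * q_i:
  Item 1: 0.26 * 0.74 = 0.1924
  Item 2: 0.69 * 0.31 = 0.2139
  Item 3: 0.65 * 0.35 = 0.2275
  Item 4: 0.53 * 0.47 = 0.2491
  Item 5: 0.51 * 0.49 = 0.2499
  Item 6: 0.25 * 0.75 = 0.1875
  Item 7: 0.43 * 0.57 = 0.2451
  Item 8: 0.23 * 0.77 = 0.1771
Sum(p_i * q_i) = 0.1924 + 0.2139 + 0.2275 + 0.2491 + 0.2499 + 0.1875 + 0.2451 + 0.1771 = 1.7425
KR-20 = (k/(k-1)) * (1 - Sum(p_i*q_i) / Var_total)
= (8/7) * (1 - 1.7425/4.49)
= 1.1429 * 0.6119
KR-20 = 0.6993

0.6993


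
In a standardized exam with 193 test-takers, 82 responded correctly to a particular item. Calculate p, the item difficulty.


Item difficulty p = number correct / total examinees
p = 82 / 193
p = 0.4249

0.4249


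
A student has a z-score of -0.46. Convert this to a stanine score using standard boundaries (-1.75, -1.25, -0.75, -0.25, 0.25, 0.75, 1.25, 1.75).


Stanine boundaries: [-1.75, -1.25, -0.75, -0.25, 0.25, 0.75, 1.25, 1.75]
z = -0.46
Check each boundary:
  z >= -1.75 -> could be stanine 2
  z >= -1.25 -> could be stanine 3
  z >= -0.75 -> could be stanine 4
  z < -0.25
  z < 0.25
  z < 0.75
  z < 1.25
  z < 1.75
Highest qualifying boundary gives stanine = 4

4


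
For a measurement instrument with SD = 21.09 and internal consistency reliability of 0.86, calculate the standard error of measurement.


SEM = SD * sqrt(1 - rxx)
SEM = 21.09 * sqrt(1 - 0.86)
SEM = 21.09 * sqrt(0.14) = 21.09 * 0.374166
SEM = 7.8912

7.8912


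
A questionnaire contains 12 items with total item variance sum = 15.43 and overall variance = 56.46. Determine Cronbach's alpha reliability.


alpha = (k/(k-1)) * (1 - sum(si^2)/s_total^2)
= (12/11) * (1 - 15.43/56.46)
alpha = 0.7928

0.7928


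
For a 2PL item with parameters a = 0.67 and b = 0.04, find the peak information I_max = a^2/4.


For 2PL, max info at theta = b = 0.04
I_max = a^2 / 4 = 0.67^2 / 4
= 0.4489 / 4
I_max = 0.1122

0.1122


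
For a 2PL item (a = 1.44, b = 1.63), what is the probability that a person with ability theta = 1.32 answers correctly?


a*(theta - b) = 1.44 * (1.32 - 1.63) = -0.4464
exp(--0.4464) = 1.5627
P = 1 / (1 + 1.5627)
P = 0.3902

0.3902


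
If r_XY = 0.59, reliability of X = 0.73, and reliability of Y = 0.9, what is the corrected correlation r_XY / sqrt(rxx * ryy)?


r_corrected = rxy / sqrt(rxx * ryy)
= 0.59 / sqrt(0.73 * 0.9)
= 0.59 / sqrt(0.657)
= 0.59 / 0.810555
r_corrected = 0.7279

0.7279


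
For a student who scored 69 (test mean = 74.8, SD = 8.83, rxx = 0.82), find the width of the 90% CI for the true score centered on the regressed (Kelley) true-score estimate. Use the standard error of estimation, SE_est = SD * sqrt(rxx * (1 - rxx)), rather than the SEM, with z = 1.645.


True score estimate = 0.82*69 + 0.18*74.8 = 70.044
SE_est = SD * sqrt(rxx * (1 - rxx)) = 8.83 * sqrt(0.82 * 0.18) = 8.83 * sqrt(0.1476) = 3.392375
CI = T_est +/- z * SE_est, so width = 2 * z * SE_est = 2 * 1.645 * 3.392375
Width = 11.1609

11.1609


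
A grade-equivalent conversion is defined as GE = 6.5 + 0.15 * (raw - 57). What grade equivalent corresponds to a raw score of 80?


raw - median = 80 - 57 = 23
slope * diff = 0.15 * 23 = 3.45
GE = 6.5 + 3.45
GE = 9.95

9.95


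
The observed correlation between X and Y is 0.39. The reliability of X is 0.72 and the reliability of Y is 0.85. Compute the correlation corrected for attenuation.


r_corrected = rxy / sqrt(rxx * ryy)
= 0.39 / sqrt(0.72 * 0.85)
= 0.39 / sqrt(0.612)
= 0.39 / 0.782304
r_corrected = 0.4985

0.4985


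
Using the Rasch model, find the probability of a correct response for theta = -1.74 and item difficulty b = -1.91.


theta - b = -1.74 - -1.91 = 0.17
exp(-(theta - b)) = exp(-0.17) = 0.8437
P = 1 / (1 + 0.8437)
P = 0.5424

0.5424


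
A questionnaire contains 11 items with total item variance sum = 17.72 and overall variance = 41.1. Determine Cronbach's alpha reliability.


alpha = (k/(k-1)) * (1 - sum(si^2)/s_total^2)
= (11/10) * (1 - 17.72/41.1)
alpha = 0.6257

0.6257


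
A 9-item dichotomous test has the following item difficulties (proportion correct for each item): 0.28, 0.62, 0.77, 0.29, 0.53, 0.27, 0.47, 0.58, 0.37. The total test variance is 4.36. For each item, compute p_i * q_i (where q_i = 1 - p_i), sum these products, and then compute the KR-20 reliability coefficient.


For each item, compute p_i * q_i:
  Item 1: 0.28 * 0.72 = 0.2016
  Item 2: 0.62 * 0.38 = 0.2356
  Item 3: 0.77 * 0.23 = 0.1771
  Item 4: 0.29 * 0.71 = 0.2059
  Item 5: 0.53 * 0.47 = 0.2491
  Item 6: 0.27 * 0.73 = 0.1971
  Item 7: 0.47 * 0.53 = 0.2491
  Item 8: 0.58 * 0.42 = 0.2436
  Item 9: 0.37 * 0.63 = 0.2331
Sum(p_i * q_i) = 0.2016 + 0.2356 + 0.1771 + 0.2059 + 0.2491 + 0.1971 + 0.2491 + 0.2436 + 0.2331 = 1.9922
KR-20 = (k/(k-1)) * (1 - Sum(p_i*q_i) / Var_total)
= (9/8) * (1 - 1.9922/4.36)
= 1.125 * 0.5431
KR-20 = 0.611

0.611


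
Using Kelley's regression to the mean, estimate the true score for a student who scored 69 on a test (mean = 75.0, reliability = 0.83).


T_est = rxx * X + (1 - rxx) * mean
T_est = 0.83 * 69 + 0.17 * 75.0
T_est = 57.27 + 12.75
T_est = 70.02

70.02


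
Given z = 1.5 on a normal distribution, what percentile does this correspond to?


CDF(z) = 0.5 * (1 + erf(z/sqrt(2)))
erf(1.0607) = 0.8664
CDF = 0.9332
Percentile rank = 0.9332 * 100 = 93.32

93.32


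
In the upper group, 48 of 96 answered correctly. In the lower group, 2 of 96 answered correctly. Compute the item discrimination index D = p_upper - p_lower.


p_upper = 48/96 = 0.5
p_lower = 2/96 = 0.0208
D = 0.5 - 0.0208 = 0.4792

0.4792


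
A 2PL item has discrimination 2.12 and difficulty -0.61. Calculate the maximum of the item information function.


For 2PL, max info at theta = b = -0.61
I_max = a^2 / 4 = 2.12^2 / 4
= 4.4944 / 4
I_max = 1.1236

1.1236


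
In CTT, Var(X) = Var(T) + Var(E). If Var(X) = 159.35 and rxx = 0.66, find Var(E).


var_true = rxx * var_obs = 0.66 * 159.35 = 105.171
var_error = var_obs - var_true
var_error = 159.35 - 105.171
var_error = 54.179

54.179


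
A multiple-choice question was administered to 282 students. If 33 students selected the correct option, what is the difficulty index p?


Item difficulty p = number correct / total examinees
p = 33 / 282
p = 0.117

0.117


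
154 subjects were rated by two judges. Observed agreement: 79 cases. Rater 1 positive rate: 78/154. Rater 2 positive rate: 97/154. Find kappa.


P_o = 79/154 = 0.512987
P_e = (78*97 + 76*57) / 23716 = 0.501687
kappa = (P_o - P_e) / (1 - P_e)
kappa = (0.512987 - 0.501687) / (1 - 0.501687)
kappa = 0.0227

0.0227


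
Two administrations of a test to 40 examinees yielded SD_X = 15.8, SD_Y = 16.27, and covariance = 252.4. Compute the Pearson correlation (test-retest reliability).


r = cov(X,Y) / (SD_X * SD_Y)
r = 252.4 / (15.8 * 16.27)
r = 252.4 / 257.066
r = 0.9818

0.9818


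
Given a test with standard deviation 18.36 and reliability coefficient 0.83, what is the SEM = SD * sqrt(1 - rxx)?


SEM = SD * sqrt(1 - rxx)
SEM = 18.36 * sqrt(1 - 0.83)
SEM = 18.36 * sqrt(0.17) = 18.36 * 0.412311
SEM = 7.57

7.57


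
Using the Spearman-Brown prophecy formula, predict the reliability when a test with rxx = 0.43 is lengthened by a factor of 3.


r_new = (n * rxx) / (1 + (n-1) * rxx)
r_new = (3 * 0.43) / (1 + 2 * 0.43)
r_new = 1.29 / 1.86
r_new = 0.6935

0.6935


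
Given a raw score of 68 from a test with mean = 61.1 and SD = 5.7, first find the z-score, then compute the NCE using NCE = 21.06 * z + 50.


z = (X - mean) / SD = (68 - 61.1) / 5.7
z = 6.9 / 5.7
z = 1.2105
NCE = NCE = 21.06z + 50
Carry z at full precision (z = 6.9 / 5.7) into the conversion:
NCE = 21.06 * (6.9 / 5.7) + 50 = 145.314 / 5.7 + 50
NCE = 25.4937 + 50
NCE = 75.4937

75.4937


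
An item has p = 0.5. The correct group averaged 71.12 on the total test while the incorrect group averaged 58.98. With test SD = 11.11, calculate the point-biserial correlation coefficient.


q = 1 - p = 0.5
rpb = ((M1 - M0) / SD) * sqrt(p * q)
rpb = ((71.12 - 58.98) / 11.11) * sqrt(0.5 * 0.5)
rpb = 0.5464

0.5464


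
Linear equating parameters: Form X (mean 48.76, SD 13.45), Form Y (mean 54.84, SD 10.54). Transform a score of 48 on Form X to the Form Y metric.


slope = SD_Y / SD_X = 10.54 / 13.45 ~ 0.7836
intercept = mean_Y - slope * mean_X = 54.84 - (10.54 / 13.45) * 48.76 ~ 16.6296
Y = slope * X + intercept. To avoid rounding drift from the rounded slope/intercept, evaluate the equivalent form Y = mean_Y + SD_Y * (X - mean_X) / SD_X at full precision:
Y = 54.84 + 10.54 * (48 - 48.76) / 13.45
Y = 54.84 - 10.54 * 0.76 / 13.45
Y = 54.84 - 8.0104 / 13.45
Y = 54.84 - 0.5956
Y = 54.2444

54.2444


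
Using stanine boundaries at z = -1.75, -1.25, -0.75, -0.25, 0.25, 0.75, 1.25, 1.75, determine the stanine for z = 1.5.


Stanine boundaries: [-1.75, -1.25, -0.75, -0.25, 0.25, 0.75, 1.25, 1.75]
z = 1.5
Check each boundary:
  z >= -1.75 -> could be stanine 2
  z >= -1.25 -> could be stanine 3
  z >= -0.75 -> could be stanine 4
  z >= -0.25 -> could be stanine 5
  z >= 0.25 -> could be stanine 6
  z >= 0.75 -> could be stanine 7
  z >= 1.25 -> could be stanine 8
  z < 1.75
Highest qualifying boundary gives stanine = 8

8


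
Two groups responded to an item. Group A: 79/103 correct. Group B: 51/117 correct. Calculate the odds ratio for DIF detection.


Odds_A = 79/24 = 3.2917
Odds_B = 51/66 = 0.7727
OR = Odds_A / Odds_B = 3.2917 / 0.7727
Exactly, OR = (79 * 66) / (24 * 51) = 5214 / 1224
OR = 4.2598

4.2598


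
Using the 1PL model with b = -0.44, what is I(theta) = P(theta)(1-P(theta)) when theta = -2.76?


P = 1/(1+exp(-(-2.76--0.44))) = 0.0895
I = P*(1-P) = 0.0895 * 0.9105
I = 0.0815

0.0815


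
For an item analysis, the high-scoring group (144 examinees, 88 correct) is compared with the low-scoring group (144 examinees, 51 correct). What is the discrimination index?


p_upper = 88/144 = 0.6111
p_lower = 51/144 = 0.3542
D = 0.6111 - 0.3542 = 0.2569

0.2569


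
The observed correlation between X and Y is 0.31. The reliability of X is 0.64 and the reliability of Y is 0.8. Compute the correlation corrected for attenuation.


r_corrected = rxy / sqrt(rxx * ryy)
= 0.31 / sqrt(0.64 * 0.8)
= 0.31 / sqrt(0.512)
= 0.31 / 0.715542
r_corrected = 0.4332

0.4332


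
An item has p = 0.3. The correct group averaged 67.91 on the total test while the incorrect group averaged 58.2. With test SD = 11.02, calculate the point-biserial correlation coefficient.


q = 1 - p = 0.7
rpb = ((M1 - M0) / SD) * sqrt(p * q)
rpb = ((67.91 - 58.2) / 11.02) * sqrt(0.3 * 0.7)
rpb = 0.4038

0.4038


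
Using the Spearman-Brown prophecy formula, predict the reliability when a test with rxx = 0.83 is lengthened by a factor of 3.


r_new = (n * rxx) / (1 + (n-1) * rxx)
r_new = (3 * 0.83) / (1 + 2 * 0.83)
r_new = 2.49 / 2.66
r_new = 0.9361

0.9361


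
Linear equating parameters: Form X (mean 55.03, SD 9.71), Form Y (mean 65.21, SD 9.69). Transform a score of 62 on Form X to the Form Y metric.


slope = SD_Y / SD_X = 9.69 / 9.71 ~ 0.9979
intercept = mean_Y - slope * mean_X = 65.21 - (9.69 / 9.71) * 55.03 ~ 10.2933
Y = slope * X + intercept. To avoid rounding drift from the rounded slope/intercept, evaluate the equivalent form Y = mean_Y + SD_Y * (X - mean_X) / SD_X at full precision:
Y = 65.21 + 9.69 * (62 - 55.03) / 9.71
Y = 65.21 + 9.69 * 6.97 / 9.71
Y = 65.21 + 67.5393 / 9.71
Y = 65.21 + 6.9556
Y = 72.1656

72.1656


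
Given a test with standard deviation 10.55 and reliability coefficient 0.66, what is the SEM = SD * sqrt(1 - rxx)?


SEM = SD * sqrt(1 - rxx)
SEM = 10.55 * sqrt(1 - 0.66)
SEM = 10.55 * sqrt(0.34) = 10.55 * 0.583095
SEM = 6.1517

6.1517


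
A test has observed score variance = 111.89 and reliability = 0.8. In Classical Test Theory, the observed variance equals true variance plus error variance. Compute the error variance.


var_true = rxx * var_obs = 0.8 * 111.89 = 89.512
var_error = var_obs - var_true
var_error = 111.89 - 89.512
var_error = 22.378

22.378


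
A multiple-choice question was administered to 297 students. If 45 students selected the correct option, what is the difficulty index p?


Item difficulty p = number correct / total examinees
p = 45 / 297
p = 0.1515

0.1515


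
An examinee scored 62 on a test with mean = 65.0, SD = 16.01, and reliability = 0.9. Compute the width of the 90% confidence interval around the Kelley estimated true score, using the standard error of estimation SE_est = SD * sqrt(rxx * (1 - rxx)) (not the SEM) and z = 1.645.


True score estimate = 0.9*62 + 0.1*65.0 = 62.3
SE_est = SD * sqrt(rxx * (1 - rxx)) = 16.01 * sqrt(0.9 * 0.1) = 16.01 * sqrt(0.09) = 4.803
CI = T_est +/- z * SE_est, so width = 2 * z * SE_est = 2 * 1.645 * 4.803
Width = 15.8019

15.8019


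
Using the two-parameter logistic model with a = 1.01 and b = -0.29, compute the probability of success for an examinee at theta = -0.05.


a*(theta - b) = 1.01 * (-0.05 - -0.29) = 0.2424
exp(-0.2424) = 0.7847
P = 1 / (1 + 0.7847)
P = 0.5603

0.5603


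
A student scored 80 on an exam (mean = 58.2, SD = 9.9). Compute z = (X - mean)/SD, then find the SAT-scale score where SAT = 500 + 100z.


z = (X - mean) / SD = (80 - 58.2) / 9.9
z = 21.8 / 9.9
z = 2.202
SAT-scale = SAT = 500 + 100z
Carry z at full precision (z = 21.8 / 9.9) into the conversion:
SAT-scale = 500 + 100 * (21.8 / 9.9) = 500 + 2180 / 9.9
SAT-scale = 500 + 220.202
SAT-scale = 720.202

720.202


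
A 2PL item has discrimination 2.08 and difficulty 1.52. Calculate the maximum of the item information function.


For 2PL, max info at theta = b = 1.52
I_max = a^2 / 4 = 2.08^2 / 4
= 4.3264 / 4
I_max = 1.0816

1.0816


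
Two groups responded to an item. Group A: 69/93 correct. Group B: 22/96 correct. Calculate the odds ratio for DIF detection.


Odds_A = 69/24 = 2.875
Odds_B = 22/74 = 0.2973
OR = Odds_A / Odds_B = 2.875 / 0.2973
Exactly, OR = (69 * 74) / (24 * 22) = 5106 / 528
OR = 9.6705

9.6705


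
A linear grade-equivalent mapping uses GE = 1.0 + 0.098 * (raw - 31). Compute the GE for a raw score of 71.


raw - median = 71 - 31 = 40
slope * diff = 0.098 * 40 = 3.92
GE = 1.0 + 3.92
GE = 4.92

4.92


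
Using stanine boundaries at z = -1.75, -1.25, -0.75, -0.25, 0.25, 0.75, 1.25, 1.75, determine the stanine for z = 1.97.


Stanine boundaries: [-1.75, -1.25, -0.75, -0.25, 0.25, 0.75, 1.25, 1.75]
z = 1.97
Check each boundary:
  z >= -1.75 -> could be stanine 2
  z >= -1.25 -> could be stanine 3
  z >= -0.75 -> could be stanine 4
  z >= -0.25 -> could be stanine 5
  z >= 0.25 -> could be stanine 6
  z >= 0.75 -> could be stanine 7
  z >= 1.25 -> could be stanine 8
  z >= 1.75 -> could be stanine 9
Highest qualifying boundary gives stanine = 9

9


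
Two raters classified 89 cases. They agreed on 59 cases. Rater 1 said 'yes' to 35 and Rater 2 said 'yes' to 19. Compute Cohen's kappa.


P_o = 59/89 = 0.662921
P_e = (35*19 + 54*70) / 7921 = 0.561167
kappa = (P_o - P_e) / (1 - P_e)
kappa = (0.662921 - 0.561167) / (1 - 0.561167)
kappa = 0.2319

0.2319


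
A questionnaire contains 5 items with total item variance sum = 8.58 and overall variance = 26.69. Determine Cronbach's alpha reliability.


alpha = (k/(k-1)) * (1 - sum(si^2)/s_total^2)
= (5/4) * (1 - 8.58/26.69)
alpha = 0.8482

0.8482


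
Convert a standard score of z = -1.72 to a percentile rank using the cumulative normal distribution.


CDF(z) = 0.5 * (1 + erf(z/sqrt(2)))
erf(-1.2162) = -0.9146
CDF = 0.0427
Percentile rank = 0.0427 * 100 = 4.27

4.27


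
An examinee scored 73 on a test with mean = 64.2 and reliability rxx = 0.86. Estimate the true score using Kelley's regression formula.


T_est = rxx * X + (1 - rxx) * mean
T_est = 0.86 * 73 + 0.14 * 64.2
T_est = 62.78 + 8.988
T_est = 71.768

71.768


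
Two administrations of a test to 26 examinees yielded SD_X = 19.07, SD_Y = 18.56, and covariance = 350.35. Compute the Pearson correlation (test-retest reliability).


r = cov(X,Y) / (SD_X * SD_Y)
r = 350.35 / (19.07 * 18.56)
r = 350.35 / 353.9392
r = 0.9899

0.9899


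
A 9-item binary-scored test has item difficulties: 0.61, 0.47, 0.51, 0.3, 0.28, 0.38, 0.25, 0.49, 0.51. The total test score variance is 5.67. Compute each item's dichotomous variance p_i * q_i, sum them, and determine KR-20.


For each item, compute p_i * q_i:
  Item 1: 0.61 * 0.39 = 0.2379
  Item 2: 0.47 * 0.53 = 0.2491
  Item 3: 0.51 * 0.49 = 0.2499
  Item 4: 0.3 * 0.7 = 0.21
  Item 5: 0.28 * 0.72 = 0.2016
  Item 6: 0.38 * 0.62 = 0.2356
  Item 7: 0.25 * 0.75 = 0.1875
  Item 8: 0.49 * 0.51 = 0.2499
  Item 9: 0.51 * 0.49 = 0.2499
Sum(p_i * q_i) = 0.2379 + 0.2491 + 0.2499 + 0.21 + 0.2016 + 0.2356 + 0.1875 + 0.2499 + 0.2499 = 2.0714
KR-20 = (k/(k-1)) * (1 - Sum(p_i*q_i) / Var_total)
= (9/8) * (1 - 2.0714/5.67)
= 1.125 * 0.6347
KR-20 = 0.714

0.714


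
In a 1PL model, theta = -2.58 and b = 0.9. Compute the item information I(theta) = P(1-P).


P = 1/(1+exp(-(-2.58-0.9))) = 0.0299
I = P*(1-P) = 0.0299 * 0.9701
I = 0.029

0.029


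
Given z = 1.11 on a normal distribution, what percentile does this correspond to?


CDF(z) = 0.5 * (1 + erf(z/sqrt(2)))
erf(0.7849) = 0.733
CDF = 0.8665
Percentile rank = 0.8665 * 100 = 86.65

86.65


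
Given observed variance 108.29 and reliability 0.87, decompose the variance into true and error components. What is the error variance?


var_true = rxx * var_obs = 0.87 * 108.29 = 94.2123
var_error = var_obs - var_true
var_error = 108.29 - 94.2123
var_error = 14.0777

14.0777


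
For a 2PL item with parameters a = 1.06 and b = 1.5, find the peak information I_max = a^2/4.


For 2PL, max info at theta = b = 1.5
I_max = a^2 / 4 = 1.06^2 / 4
= 1.1236 / 4
I_max = 0.2809

0.2809


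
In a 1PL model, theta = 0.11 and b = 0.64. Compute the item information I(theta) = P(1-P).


P = 1/(1+exp(-(0.11-0.64))) = 0.3705
I = P*(1-P) = 0.3705 * 0.6295
I = 0.2332

0.2332


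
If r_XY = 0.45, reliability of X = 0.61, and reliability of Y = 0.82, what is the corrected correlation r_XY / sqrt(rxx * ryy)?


r_corrected = rxy / sqrt(rxx * ryy)
= 0.45 / sqrt(0.61 * 0.82)
= 0.45 / sqrt(0.5002)
= 0.45 / 0.707248
r_corrected = 0.6363

0.6363


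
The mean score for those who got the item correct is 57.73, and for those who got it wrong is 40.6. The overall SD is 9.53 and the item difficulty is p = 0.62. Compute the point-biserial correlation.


q = 1 - p = 0.38
rpb = ((M1 - M0) / SD) * sqrt(p * q)
rpb = ((57.73 - 40.6) / 9.53) * sqrt(0.62 * 0.38)
rpb = 0.8725

0.8725


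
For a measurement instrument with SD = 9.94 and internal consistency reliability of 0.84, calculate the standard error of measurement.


SEM = SD * sqrt(1 - rxx)
SEM = 9.94 * sqrt(1 - 0.84)
SEM = 9.94 * sqrt(0.16) = 9.94 * 0.4
SEM = 3.976

3.976


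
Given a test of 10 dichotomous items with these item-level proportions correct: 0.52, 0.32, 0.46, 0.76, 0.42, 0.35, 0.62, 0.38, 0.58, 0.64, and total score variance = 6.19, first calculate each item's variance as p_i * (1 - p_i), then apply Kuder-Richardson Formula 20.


For each item, compute p_i * q_i:
  Item 1: 0.52 * 0.48 = 0.2496
  Item 2: 0.32 * 0.68 = 0.2176
  Item 3: 0.46 * 0.54 = 0.2484
  Item 4: 0.76 * 0.24 = 0.1824
  Item 5: 0.42 * 0.58 = 0.2436
  Item 6: 0.35 * 0.65 = 0.2275
  Item 7: 0.62 * 0.38 = 0.2356
  Item 8: 0.38 * 0.62 = 0.2356
  Item 9: 0.58 * 0.42 = 0.2436
  Item 10: 0.64 * 0.36 = 0.2304
Sum(p_i * q_i) = 0.2496 + 0.2176 + 0.2484 + 0.1824 + 0.2436 + 0.2275 + 0.2356 + 0.2356 + 0.2436 + 0.2304 = 2.3143
KR-20 = (k/(k-1)) * (1 - Sum(p_i*q_i) / Var_total)
= (10/9) * (1 - 2.3143/6.19)
= 1.1111 * 0.6261
KR-20 = 0.6957

0.6957


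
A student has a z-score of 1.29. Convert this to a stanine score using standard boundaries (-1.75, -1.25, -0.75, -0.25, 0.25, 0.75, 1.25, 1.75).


Stanine boundaries: [-1.75, -1.25, -0.75, -0.25, 0.25, 0.75, 1.25, 1.75]
z = 1.29
Check each boundary:
  z >= -1.75 -> could be stanine 2
  z >= -1.25 -> could be stanine 3
  z >= -0.75 -> could be stanine 4
  z >= -0.25 -> could be stanine 5
  z >= 0.25 -> could be stanine 6
  z >= 0.75 -> could be stanine 7
  z >= 1.25 -> could be stanine 8
  z < 1.75
Highest qualifying boundary gives stanine = 8

8


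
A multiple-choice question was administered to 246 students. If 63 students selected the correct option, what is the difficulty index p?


Item difficulty p = number correct / total examinees
p = 63 / 246
p = 0.2561

0.2561


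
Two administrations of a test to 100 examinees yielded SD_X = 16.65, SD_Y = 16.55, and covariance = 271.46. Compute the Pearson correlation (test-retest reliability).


r = cov(X,Y) / (SD_X * SD_Y)
r = 271.46 / (16.65 * 16.55)
r = 271.46 / 275.5575
r = 0.9851

0.9851


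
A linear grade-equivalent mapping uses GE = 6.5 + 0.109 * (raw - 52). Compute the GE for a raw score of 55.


raw - median = 55 - 52 = 3
slope * diff = 0.109 * 3 = 0.327
GE = 6.5 + 0.327
GE = 6.827

6.827


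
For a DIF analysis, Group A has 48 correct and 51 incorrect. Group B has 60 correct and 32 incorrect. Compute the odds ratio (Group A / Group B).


Odds_A = 48/51 = 0.9412
Odds_B = 60/32 = 1.875
OR = Odds_A / Odds_B = 0.9412 / 1.875
Exactly, OR = (48 * 32) / (51 * 60) = 1536 / 3060
OR = 0.502

0.502


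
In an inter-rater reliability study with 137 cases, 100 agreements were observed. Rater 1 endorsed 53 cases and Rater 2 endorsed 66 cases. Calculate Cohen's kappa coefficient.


P_o = 100/137 = 0.729927
P_e = (53*66 + 84*71) / 18769 = 0.504129
kappa = (P_o - P_e) / (1 - P_e)
kappa = (0.729927 - 0.504129) / (1 - 0.504129)
kappa = 0.4554

0.4554


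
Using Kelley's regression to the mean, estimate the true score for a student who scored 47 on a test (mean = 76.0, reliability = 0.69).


T_est = rxx * X + (1 - rxx) * mean
T_est = 0.69 * 47 + 0.31 * 76.0
T_est = 32.43 + 23.56
T_est = 55.99

55.99


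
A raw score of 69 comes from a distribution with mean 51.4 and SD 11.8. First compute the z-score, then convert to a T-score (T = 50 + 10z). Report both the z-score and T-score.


z = (X - mean) / SD = (69 - 51.4) / 11.8
z = 17.6 / 11.8
z = 1.4915
T-score = T = 50 + 10z
Carry z at full precision (z = 17.6 / 11.8) into the conversion:
T-score = 50 + 10 * (17.6 / 11.8) = 50 + 176 / 11.8
T-score = 50 + 14.9153
T-score = 64.9153

64.9153


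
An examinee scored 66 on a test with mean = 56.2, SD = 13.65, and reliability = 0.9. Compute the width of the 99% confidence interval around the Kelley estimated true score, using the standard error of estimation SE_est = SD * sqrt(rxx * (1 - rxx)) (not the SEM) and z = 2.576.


True score estimate = 0.9*66 + 0.1*56.2 = 65.02
SE_est = SD * sqrt(rxx * (1 - rxx)) = 13.65 * sqrt(0.9 * 0.1) = 13.65 * sqrt(0.09) = 4.095
CI = T_est +/- z * SE_est, so width = 2 * z * SE_est = 2 * 2.576 * 4.095
Width = 21.0974

21.0974


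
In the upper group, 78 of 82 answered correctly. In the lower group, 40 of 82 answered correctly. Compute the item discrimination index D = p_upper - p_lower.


p_upper = 78/82 = 0.9512
p_lower = 40/82 = 0.4878
D = 0.9512 - 0.4878 = 0.4634

0.4634


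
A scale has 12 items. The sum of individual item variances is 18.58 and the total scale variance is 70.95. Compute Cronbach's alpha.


alpha = (k/(k-1)) * (1 - sum(si^2)/s_total^2)
= (12/11) * (1 - 18.58/70.95)
alpha = 0.8052

0.8052


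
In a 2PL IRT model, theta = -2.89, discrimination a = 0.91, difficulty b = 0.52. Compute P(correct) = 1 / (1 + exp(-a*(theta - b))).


a*(theta - b) = 0.91 * (-2.89 - 0.52) = -3.1031
exp(--3.1031) = 22.2669
P = 1 / (1 + 22.2669)
P = 0.043

0.043


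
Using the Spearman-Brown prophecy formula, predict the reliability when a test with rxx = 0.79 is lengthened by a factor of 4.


r_new = (n * rxx) / (1 + (n-1) * rxx)
r_new = (4 * 0.79) / (1 + 3 * 0.79)
r_new = 3.16 / 3.37
r_new = 0.9377

0.9377


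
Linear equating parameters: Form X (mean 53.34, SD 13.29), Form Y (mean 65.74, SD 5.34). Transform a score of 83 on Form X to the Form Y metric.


slope = SD_Y / SD_X = 5.34 / 13.29 ~ 0.4018
intercept = mean_Y - slope * mean_X = 65.74 - (5.34 / 13.29) * 53.34 ~ 44.3077
Y = slope * X + intercept. To avoid rounding drift from the rounded slope/intercept, evaluate the equivalent form Y = mean_Y + SD_Y * (X - mean_X) / SD_X at full precision:
Y = 65.74 + 5.34 * (83 - 53.34) / 13.29
Y = 65.74 + 5.34 * 29.66 / 13.29
Y = 65.74 + 158.3844 / 13.29
Y = 65.74 + 11.9176
Y = 77.6576

77.6576


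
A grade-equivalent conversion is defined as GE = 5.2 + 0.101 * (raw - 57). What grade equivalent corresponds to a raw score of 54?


raw - median = 54 - 57 = -3
slope * diff = 0.101 * -3 = -0.303
GE = 5.2 + -0.303
GE = 4.897

4.897


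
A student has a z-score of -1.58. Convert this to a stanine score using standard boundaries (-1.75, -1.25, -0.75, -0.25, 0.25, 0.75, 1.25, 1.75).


Stanine boundaries: [-1.75, -1.25, -0.75, -0.25, 0.25, 0.75, 1.25, 1.75]
z = -1.58
Check each boundary:
  z >= -1.75 -> could be stanine 2
  z < -1.25
  z < -0.75
  z < -0.25
  z < 0.25
  z < 0.75
  z < 1.25
  z < 1.75
Highest qualifying boundary gives stanine = 2

2


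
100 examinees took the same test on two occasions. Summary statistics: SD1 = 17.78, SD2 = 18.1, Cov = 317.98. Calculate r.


r = cov(X,Y) / (SD_X * SD_Y)
r = 317.98 / (17.78 * 18.1)
r = 317.98 / 321.818
r = 0.9881

0.9881


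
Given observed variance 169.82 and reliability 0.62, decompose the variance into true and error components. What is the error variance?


var_true = rxx * var_obs = 0.62 * 169.82 = 105.2884
var_error = var_obs - var_true
var_error = 169.82 - 105.2884
var_error = 64.5316

64.5316


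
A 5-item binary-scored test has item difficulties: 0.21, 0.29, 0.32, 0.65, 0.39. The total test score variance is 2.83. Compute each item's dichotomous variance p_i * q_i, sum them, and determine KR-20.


For each item, compute p_i * q_i:
  Item 1: 0.21 * 0.79 = 0.1659
  Item 2: 0.29 * 0.71 = 0.2059
  Item 3: 0.32 * 0.68 = 0.2176
  Item 4: 0.65 * 0.35 = 0.2275
  Item 5: 0.39 * 0.61 = 0.2379
Sum(p_i * q_i) = 0.1659 + 0.2059 + 0.2176 + 0.2275 + 0.2379 = 1.0548
KR-20 = (k/(k-1)) * (1 - Sum(p_i*q_i) / Var_total)
= (5/4) * (1 - 1.0548/2.83)
= 1.25 * 0.6273
KR-20 = 0.7841

0.7841


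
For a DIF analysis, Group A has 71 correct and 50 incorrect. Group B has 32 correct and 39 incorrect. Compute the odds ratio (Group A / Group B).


Odds_A = 71/50 = 1.42
Odds_B = 32/39 = 0.8205
OR = Odds_A / Odds_B = 1.42 / 0.8205
Exactly, OR = (71 * 39) / (50 * 32) = 2769 / 1600
OR = 1.7306

1.7306


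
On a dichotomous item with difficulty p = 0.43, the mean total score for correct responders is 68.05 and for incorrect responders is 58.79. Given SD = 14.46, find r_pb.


q = 1 - p = 0.57
rpb = ((M1 - M0) / SD) * sqrt(p * q)
rpb = ((68.05 - 58.79) / 14.46) * sqrt(0.43 * 0.57)
rpb = 0.317

0.317


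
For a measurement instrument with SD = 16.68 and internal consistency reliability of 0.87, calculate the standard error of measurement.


SEM = SD * sqrt(1 - rxx)
SEM = 16.68 * sqrt(1 - 0.87)
SEM = 16.68 * sqrt(0.13) = 16.68 * 0.360555
SEM = 6.0141

6.0141


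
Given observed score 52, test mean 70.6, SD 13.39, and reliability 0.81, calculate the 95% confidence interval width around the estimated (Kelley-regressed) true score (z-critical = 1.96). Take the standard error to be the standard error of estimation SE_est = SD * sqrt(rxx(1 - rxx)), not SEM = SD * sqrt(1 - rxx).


True score estimate = 0.81*52 + 0.19*70.6 = 55.534
SE_est = SD * sqrt(rxx * (1 - rxx)) = 13.39 * sqrt(0.81 * 0.19) = 13.39 * sqrt(0.1539) = 5.252909
CI = T_est +/- z * SE_est, so width = 2 * z * SE_est = 2 * 1.96 * 5.252909
Width = 20.5914

20.5914


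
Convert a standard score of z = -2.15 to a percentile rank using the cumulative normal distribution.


CDF(z) = 0.5 * (1 + erf(z/sqrt(2)))
erf(-1.5203) = -0.9684
CDF = 0.0158
Percentile rank = 0.0158 * 100 = 1.58

1.58


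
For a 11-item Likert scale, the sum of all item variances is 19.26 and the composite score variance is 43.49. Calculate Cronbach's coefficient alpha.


alpha = (k/(k-1)) * (1 - sum(si^2)/s_total^2)
= (11/10) * (1 - 19.26/43.49)
alpha = 0.6129

0.6129


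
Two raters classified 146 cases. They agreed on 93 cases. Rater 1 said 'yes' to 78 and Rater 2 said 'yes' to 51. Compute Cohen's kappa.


P_o = 93/146 = 0.636986
P_e = (78*51 + 68*95) / 21316 = 0.489679
kappa = (P_o - P_e) / (1 - P_e)
kappa = (0.636986 - 0.489679) / (1 - 0.489679)
kappa = 0.2887

0.2887


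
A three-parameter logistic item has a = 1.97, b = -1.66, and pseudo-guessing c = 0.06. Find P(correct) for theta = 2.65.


logit = 1.97*(2.65 - -1.66) = 8.4907
P* = 1/(1 + exp(-8.4907)) = 0.9998
P = 0.06 + (1 - 0.06) * 0.9998
P = 0.9998

0.9998


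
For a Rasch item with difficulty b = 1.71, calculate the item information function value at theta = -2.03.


P = 1/(1+exp(-(-2.03-1.71))) = 0.0232
I = P*(1-P) = 0.0232 * 0.9768
I = 0.0227

0.0227


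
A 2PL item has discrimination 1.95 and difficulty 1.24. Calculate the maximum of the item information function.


For 2PL, max info at theta = b = 1.24
I_max = a^2 / 4 = 1.95^2 / 4
= 3.8025 / 4
I_max = 0.9506

0.9506


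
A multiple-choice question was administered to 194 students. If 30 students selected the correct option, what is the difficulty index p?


Item difficulty p = number correct / total examinees
p = 30 / 194
p = 0.1546

0.1546


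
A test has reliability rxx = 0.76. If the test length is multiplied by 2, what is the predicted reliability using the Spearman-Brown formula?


r_new = (n * rxx) / (1 + (n-1) * rxx)
r_new = (2 * 0.76) / (1 + 1 * 0.76)
r_new = 1.52 / 1.76
r_new = 0.8636

0.8636


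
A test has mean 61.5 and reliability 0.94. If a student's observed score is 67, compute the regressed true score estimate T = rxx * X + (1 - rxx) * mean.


T_est = rxx * X + (1 - rxx) * mean
T_est = 0.94 * 67 + 0.06 * 61.5
T_est = 62.98 + 3.69
T_est = 66.67

66.67


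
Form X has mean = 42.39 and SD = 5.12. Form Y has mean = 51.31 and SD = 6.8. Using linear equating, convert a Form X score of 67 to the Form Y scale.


slope = SD_Y / SD_X = 6.8 / 5.12 ~ 1.3281
intercept = mean_Y - slope * mean_X = 51.31 - (6.8 / 5.12) * 42.39 ~ -4.9892
Y = slope * X + intercept. To avoid rounding drift from the rounded slope/intercept, evaluate the equivalent form Y = mean_Y + SD_Y * (X - mean_X) / SD_X at full precision:
Y = 51.31 + 6.8 * (67 - 42.39) / 5.12
Y = 51.31 + 6.8 * 24.61 / 5.12
Y = 51.31 + 167.348 / 5.12
Y = 51.31 + 32.6852
Y = 83.9952

83.9952


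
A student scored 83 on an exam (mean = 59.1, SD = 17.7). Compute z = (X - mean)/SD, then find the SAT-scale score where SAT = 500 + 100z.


z = (X - mean) / SD = (83 - 59.1) / 17.7
z = 23.9 / 17.7
z = 1.3503
SAT-scale = SAT = 500 + 100z
Carry z at full precision (z = 23.9 / 17.7) into the conversion:
SAT-scale = 500 + 100 * (23.9 / 17.7) = 500 + 2390 / 17.7
SAT-scale = 500 + 135.0282
SAT-scale = 635.0282

635.0282


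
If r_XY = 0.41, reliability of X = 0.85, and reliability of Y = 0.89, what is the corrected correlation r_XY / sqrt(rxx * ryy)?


r_corrected = rxy / sqrt(rxx * ryy)
= 0.41 / sqrt(0.85 * 0.89)
= 0.41 / sqrt(0.7565)
= 0.41 / 0.86977
r_corrected = 0.4714

0.4714


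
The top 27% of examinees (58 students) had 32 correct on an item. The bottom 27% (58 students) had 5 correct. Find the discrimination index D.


p_upper = 32/58 = 0.5517
p_lower = 5/58 = 0.0862
D = 0.5517 - 0.0862 = 0.4655

0.4655


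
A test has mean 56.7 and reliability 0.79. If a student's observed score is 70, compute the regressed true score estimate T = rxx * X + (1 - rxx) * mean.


T_est = rxx * X + (1 - rxx) * mean
T_est = 0.79 * 70 + 0.21 * 56.7
T_est = 55.3 + 11.907
T_est = 67.207

67.207


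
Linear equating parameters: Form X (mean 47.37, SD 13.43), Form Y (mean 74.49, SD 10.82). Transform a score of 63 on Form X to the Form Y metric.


slope = SD_Y / SD_X = 10.82 / 13.43 ~ 0.8057
intercept = mean_Y - slope * mean_X = 74.49 - (10.82 / 13.43) * 47.37 ~ 36.3259
Y = slope * X + intercept. To avoid rounding drift from the rounded slope/intercept, evaluate the equivalent form Y = mean_Y + SD_Y * (X - mean_X) / SD_X at full precision:
Y = 74.49 + 10.82 * (63 - 47.37) / 13.43
Y = 74.49 + 10.82 * 15.63 / 13.43
Y = 74.49 + 169.1166 / 13.43
Y = 74.49 + 12.5924
Y = 87.0824

87.0824


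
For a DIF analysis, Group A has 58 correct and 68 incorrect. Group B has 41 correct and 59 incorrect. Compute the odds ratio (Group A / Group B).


Odds_A = 58/68 = 0.8529
Odds_B = 41/59 = 0.6949
OR = Odds_A / Odds_B = 0.8529 / 0.6949
Exactly, OR = (58 * 59) / (68 * 41) = 3422 / 2788
OR = 1.2274

1.2274


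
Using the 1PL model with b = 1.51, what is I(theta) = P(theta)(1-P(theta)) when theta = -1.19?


P = 1/(1+exp(-(-1.19-1.51))) = 0.063
I = P*(1-P) = 0.063 * 0.937
I = 0.059

0.059


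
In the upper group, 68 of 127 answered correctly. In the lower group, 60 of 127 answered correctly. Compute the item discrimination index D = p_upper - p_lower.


p_upper = 68/127 = 0.5354
p_lower = 60/127 = 0.4724
D = 0.5354 - 0.4724 = 0.063

0.063


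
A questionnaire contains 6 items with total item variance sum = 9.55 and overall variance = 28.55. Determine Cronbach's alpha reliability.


alpha = (k/(k-1)) * (1 - sum(si^2)/s_total^2)
= (6/5) * (1 - 9.55/28.55)
alpha = 0.7986

0.7986


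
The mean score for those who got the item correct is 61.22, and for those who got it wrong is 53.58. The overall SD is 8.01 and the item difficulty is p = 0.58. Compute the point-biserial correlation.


q = 1 - p = 0.42
rpb = ((M1 - M0) / SD) * sqrt(p * q)
rpb = ((61.22 - 53.58) / 8.01) * sqrt(0.58 * 0.42)
rpb = 0.4708

0.4708


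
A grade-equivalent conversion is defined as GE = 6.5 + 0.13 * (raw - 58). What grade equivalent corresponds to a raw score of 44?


raw - median = 44 - 58 = -14
slope * diff = 0.13 * -14 = -1.82
GE = 6.5 + -1.82
GE = 4.68

4.68


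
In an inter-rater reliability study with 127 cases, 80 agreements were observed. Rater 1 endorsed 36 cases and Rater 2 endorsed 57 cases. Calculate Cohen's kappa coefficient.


P_o = 80/127 = 0.629921
P_e = (36*57 + 91*70) / 16129 = 0.522165
kappa = (P_o - P_e) / (1 - P_e)
kappa = (0.629921 - 0.522165) / (1 - 0.522165)
kappa = 0.2255

0.2255


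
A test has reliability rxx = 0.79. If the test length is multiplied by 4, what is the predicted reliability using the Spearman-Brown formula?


r_new = (n * rxx) / (1 + (n-1) * rxx)
r_new = (4 * 0.79) / (1 + 3 * 0.79)
r_new = 3.16 / 3.37
r_new = 0.9377

0.9377


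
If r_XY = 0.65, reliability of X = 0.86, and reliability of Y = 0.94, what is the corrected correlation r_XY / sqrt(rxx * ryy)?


r_corrected = rxy / sqrt(rxx * ryy)
= 0.65 / sqrt(0.86 * 0.94)
= 0.65 / sqrt(0.8084)
= 0.65 / 0.899111
r_corrected = 0.7229

0.7229


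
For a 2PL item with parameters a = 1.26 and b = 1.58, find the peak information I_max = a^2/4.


For 2PL, max info at theta = b = 1.58
I_max = a^2 / 4 = 1.26^2 / 4
= 1.5876 / 4
I_max = 0.3969

0.3969


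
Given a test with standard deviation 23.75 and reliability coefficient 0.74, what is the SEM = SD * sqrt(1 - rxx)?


SEM = SD * sqrt(1 - rxx)
SEM = 23.75 * sqrt(1 - 0.74)
SEM = 23.75 * sqrt(0.26) = 23.75 * 0.509902
SEM = 12.1102

12.1102


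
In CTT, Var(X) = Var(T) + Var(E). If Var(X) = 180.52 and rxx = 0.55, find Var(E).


var_true = rxx * var_obs = 0.55 * 180.52 = 99.286
var_error = var_obs - var_true
var_error = 180.52 - 99.286
var_error = 81.234

81.234


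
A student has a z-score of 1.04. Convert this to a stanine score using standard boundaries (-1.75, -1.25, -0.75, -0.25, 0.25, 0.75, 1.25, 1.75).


Stanine boundaries: [-1.75, -1.25, -0.75, -0.25, 0.25, 0.75, 1.25, 1.75]
z = 1.04
Check each boundary:
  z >= -1.75 -> could be stanine 2
  z >= -1.25 -> could be stanine 3
  z >= -0.75 -> could be stanine 4
  z >= -0.25 -> could be stanine 5
  z >= 0.25 -> could be stanine 6
  z >= 0.75 -> could be stanine 7
  z < 1.25
  z < 1.75
Highest qualifying boundary gives stanine = 7

7


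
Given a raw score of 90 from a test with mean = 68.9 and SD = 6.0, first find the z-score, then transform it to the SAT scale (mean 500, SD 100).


z = (X - mean) / SD = (90 - 68.9) / 6.0
z = 21.1 / 6.0
z = 3.5167
SAT-scale = SAT = 500 + 100z
Carry z at full precision (z = 21.1 / 6.0) into the conversion:
SAT-scale = 500 + 100 * (21.1 / 6.0) = 500 + 2110 / 6.0
SAT-scale = 500 + 351.6667
SAT-scale = 851.6667

851.6667


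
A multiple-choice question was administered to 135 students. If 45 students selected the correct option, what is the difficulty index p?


Item difficulty p = number correct / total examinees
p = 45 / 135
p = 0.3333

0.3333


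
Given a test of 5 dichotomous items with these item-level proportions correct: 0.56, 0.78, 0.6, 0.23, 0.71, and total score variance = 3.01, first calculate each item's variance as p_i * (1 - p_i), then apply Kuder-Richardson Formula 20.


For each item, compute p_i * q_i:
  Item 1: 0.56 * 0.44 = 0.2464
  Item 2: 0.78 * 0.22 = 0.1716
  Item 3: 0.6 * 0.4 = 0.24
  Item 4: 0.23 * 0.77 = 0.1771
  Item 5: 0.71 * 0.29 = 0.2059
Sum(p_i * q_i) = 0.2464 + 0.1716 + 0.24 + 0.1771 + 0.2059 = 1.041
KR-20 = (k/(k-1)) * (1 - Sum(p_i*q_i) / Var_total)
= (5/4) * (1 - 1.041/3.01)
= 1.25 * 0.6542
KR-20 = 0.8177

0.8177
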